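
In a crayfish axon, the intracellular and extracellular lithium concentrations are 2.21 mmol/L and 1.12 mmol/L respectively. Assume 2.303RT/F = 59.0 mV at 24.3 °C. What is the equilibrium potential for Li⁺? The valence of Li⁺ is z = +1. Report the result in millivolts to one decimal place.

E = (59.0/z) · log₁₀([Li⁺]_out/[Li⁺]_in) with z = +1.
= (59.0/1) · log₁₀(1.12/2.21) = 59.00 · log₁₀(0.5068)
= 59.00 · (-0.2952) = -17.42 mV

-17.4 mV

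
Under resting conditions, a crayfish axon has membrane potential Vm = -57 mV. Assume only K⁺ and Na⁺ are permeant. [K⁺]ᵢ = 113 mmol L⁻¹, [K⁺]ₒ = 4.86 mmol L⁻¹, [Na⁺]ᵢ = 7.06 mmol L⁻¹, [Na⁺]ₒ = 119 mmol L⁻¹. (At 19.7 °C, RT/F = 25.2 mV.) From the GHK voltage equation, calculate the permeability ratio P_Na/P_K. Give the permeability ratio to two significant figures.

Let α = P_Na/P_K. GHK: Vm = 25.2·ln[(Kₒ + α·Naₒ)/(Kᵢ + α·Naᵢ)].
e^(Vm/25.2) = e^(-57.0/25.2) = 0.10415
So 0.10415·(Kᵢ + α·Naᵢ) = Kₒ + α·Naₒ → α = (0.10415·113.0 − 4.86) / (119.0 − 0.10415·7.06)
α = (11.77 − 4.86) / (119.0 − 0.7353) = 6.909/118.3 = 0.05842

0.058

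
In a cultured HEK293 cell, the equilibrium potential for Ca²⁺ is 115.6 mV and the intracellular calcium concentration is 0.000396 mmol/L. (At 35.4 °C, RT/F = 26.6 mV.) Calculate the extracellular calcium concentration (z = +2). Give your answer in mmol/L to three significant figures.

2.36 mmol/L

Nernst: E = (26.6/2) · ln([out]/[in]), so ln([out]/[in]) = 115.6 × 2 / 26.6 = 8.6917.
[out]/[in] = e^(8.6917) = 5953.
[out] = 5953 × 0.000396 = 2.358 mmol/L.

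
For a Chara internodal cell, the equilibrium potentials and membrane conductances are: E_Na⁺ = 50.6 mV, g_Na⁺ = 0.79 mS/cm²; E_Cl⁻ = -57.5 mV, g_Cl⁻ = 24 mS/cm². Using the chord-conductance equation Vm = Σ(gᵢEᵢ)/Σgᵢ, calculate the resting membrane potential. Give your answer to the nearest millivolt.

-54 mV

Σ gᵢEᵢ = 0.79·(50.6) + 24·(-57.5) = -1340.03
Σ gᵢ = 0.79 + 24 = 24.79
Vm = -1340.03 / 24.79 = -54.06 mV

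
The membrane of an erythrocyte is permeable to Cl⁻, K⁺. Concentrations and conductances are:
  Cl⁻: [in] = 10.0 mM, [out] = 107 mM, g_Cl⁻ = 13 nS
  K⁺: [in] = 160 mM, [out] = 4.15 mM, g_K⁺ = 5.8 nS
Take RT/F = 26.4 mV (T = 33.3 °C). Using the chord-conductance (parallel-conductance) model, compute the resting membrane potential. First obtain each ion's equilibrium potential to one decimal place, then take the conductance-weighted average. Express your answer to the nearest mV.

-73 mV

E_Cl⁻ = (26.4/-1)·ln(107/10.0) = -62.6 mV
E_K⁺ = (26.4/1)·ln(4.15/160) = -96.4 mV
Vm = (Σ gᵢEᵢ)/(Σ gᵢ) = (13·-62.6 + 5.8·-96.4) / (13 + 5.8)
= -1372.92 / 18.8 = -73.03 mV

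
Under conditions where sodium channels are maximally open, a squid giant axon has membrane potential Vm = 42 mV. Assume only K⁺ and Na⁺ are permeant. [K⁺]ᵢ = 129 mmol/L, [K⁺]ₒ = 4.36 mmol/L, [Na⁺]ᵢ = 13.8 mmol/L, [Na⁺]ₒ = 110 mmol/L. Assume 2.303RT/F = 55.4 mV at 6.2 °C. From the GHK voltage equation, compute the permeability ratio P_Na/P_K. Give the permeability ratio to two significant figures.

24

Let α = P_Na/P_K. GHK: Vm = 55.4·log₁₀[(Kₒ + α·Naₒ)/(Kᵢ + α·Naᵢ)].
10^(Vm/55.4) = 10^(42.0/55.4) = 5.7296
So 5.7296·(Kᵢ + α·Naᵢ) = Kₒ + α·Naₒ → α = (5.7296·129.0 − 4.36) / (110.0 − 5.7296·13.8)
α = (739.1 − 4.36) / (110.0 − 79.07) = 734.8/30.93 = 23.75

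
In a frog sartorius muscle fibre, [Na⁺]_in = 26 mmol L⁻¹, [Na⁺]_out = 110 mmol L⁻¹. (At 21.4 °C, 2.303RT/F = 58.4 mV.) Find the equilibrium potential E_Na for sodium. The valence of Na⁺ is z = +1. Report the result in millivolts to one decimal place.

E = (58.4/z) · log₁₀([Na⁺]_out/[Na⁺]_in) with z = +1.
= (58.4/1) · log₁₀(110/26) = 58.40 · log₁₀(4.231)
= 58.40 · (0.6264) = 36.58 mV

36.6 mV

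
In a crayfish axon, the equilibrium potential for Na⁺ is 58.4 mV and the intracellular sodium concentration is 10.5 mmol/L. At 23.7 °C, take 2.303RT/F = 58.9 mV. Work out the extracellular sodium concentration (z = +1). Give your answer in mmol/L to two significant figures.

100 mmol/L

Nernst: E = (58.9/1) · log₁₀([out]/[in]), so log₁₀([out]/[in]) = 58.4 × 1 / 58.9 = 0.9915.
[out]/[in] = 10^(0.9915) = 9.806.
[out] = 9.806 × 10.5 = 103 mmol/L.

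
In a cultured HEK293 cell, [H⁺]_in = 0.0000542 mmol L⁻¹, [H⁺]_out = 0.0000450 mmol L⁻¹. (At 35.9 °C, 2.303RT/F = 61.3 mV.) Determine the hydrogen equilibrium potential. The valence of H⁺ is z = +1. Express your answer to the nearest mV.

-5 mV

E = (61.3/z) · log₁₀([H⁺]_out/[H⁺]_in) with z = +1.
= (61.3/1) · log₁₀(0.0000450/0.0000542) = 61.30 · log₁₀(0.8303)
= 61.30 · (-0.0808) = -4.95 mV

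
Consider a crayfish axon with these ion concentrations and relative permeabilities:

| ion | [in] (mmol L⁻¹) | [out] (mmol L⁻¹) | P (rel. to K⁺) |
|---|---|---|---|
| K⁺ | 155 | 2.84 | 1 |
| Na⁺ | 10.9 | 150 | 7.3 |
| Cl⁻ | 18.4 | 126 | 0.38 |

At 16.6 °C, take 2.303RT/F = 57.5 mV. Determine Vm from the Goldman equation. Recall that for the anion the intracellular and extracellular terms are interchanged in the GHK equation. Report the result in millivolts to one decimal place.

Vm = 57.5 · log₁₀[(Σ P·[cation]ₒ + Σ P·[anion]ᵢ) / (Σ P·[cation]ᵢ + Σ P·[anion]ₒ)]
Numerator = 1×2.84 + 7.3×150 + 0.38×18.4 = 1105
Denominator = 1×155 + 7.3×10.9 + 0.38×126 = 282.4
Vm = 57.5 · log₁₀(3.9116) = 57.5 × (0.5924) = 34.06 mV

34.1 mV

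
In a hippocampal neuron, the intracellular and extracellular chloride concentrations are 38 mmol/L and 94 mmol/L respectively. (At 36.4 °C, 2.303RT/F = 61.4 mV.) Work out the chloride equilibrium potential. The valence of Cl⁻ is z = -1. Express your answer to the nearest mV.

E = (61.4/z) · log₁₀([Cl⁻]_out/[Cl⁻]_in) with z = -1.
For an anion, dividing by z = -1 reverses the sign.
= (61.4/-1) · log₁₀(94/38) = -61.40 · log₁₀(2.474)
= -61.40 · (0.3933) = -24.15 mV

-24 mV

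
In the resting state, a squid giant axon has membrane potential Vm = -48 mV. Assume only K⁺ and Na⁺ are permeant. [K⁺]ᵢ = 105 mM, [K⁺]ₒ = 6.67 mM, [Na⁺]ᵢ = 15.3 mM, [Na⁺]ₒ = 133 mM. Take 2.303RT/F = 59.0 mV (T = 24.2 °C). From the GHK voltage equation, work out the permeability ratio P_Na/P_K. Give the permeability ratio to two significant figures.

Let α = P_Na/P_K. GHK: Vm = 59.0·log₁₀[(Kₒ + α·Naₒ)/(Kᵢ + α·Naᵢ)].
10^(Vm/59.0) = 10^(-48.0/59.0) = 0.15362
So 0.15362·(Kᵢ + α·Naᵢ) = Kₒ + α·Naₒ → α = (0.15362·105.0 − 6.67) / (133.0 − 0.15362·15.3)
α = (16.13 − 6.67) / (133.0 − 2.35) = 9.46/130.6 = 0.07241

0.072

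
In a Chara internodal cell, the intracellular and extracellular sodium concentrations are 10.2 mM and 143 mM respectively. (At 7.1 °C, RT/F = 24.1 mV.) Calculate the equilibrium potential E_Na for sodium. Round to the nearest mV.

64 mV

E = (24.1/z) · ln([Na⁺]_out/[Na⁺]_in) with z = +1.
= (24.1/1) · ln(143/10.2) = 24.10 · ln(14.02)
= 24.10 · (2.6405) = 63.64 mV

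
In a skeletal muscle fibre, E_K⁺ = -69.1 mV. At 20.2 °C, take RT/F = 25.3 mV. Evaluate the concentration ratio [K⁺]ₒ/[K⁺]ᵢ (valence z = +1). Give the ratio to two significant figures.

ln([out]/[in]) = E·z/(25.3) = -69.1 × 1 / 25.3 = -2.7312
[out]/[in] = e^(-2.7312) = 0.06514

0.065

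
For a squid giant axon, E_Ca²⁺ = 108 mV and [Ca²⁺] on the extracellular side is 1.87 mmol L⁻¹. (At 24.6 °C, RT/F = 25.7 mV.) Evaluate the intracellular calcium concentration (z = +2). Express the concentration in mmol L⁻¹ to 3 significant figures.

0.000419 mmol L⁻¹

Nernst: E = (25.7/2) · ln([out]/[in]), so ln([out]/[in]) = 108.0 × 2 / 25.7 = 8.4047.
[out]/[in] = e^(8.4047) = 4468.
[in] = 1.87 / 4468 = 0.0004185 mmol L⁻¹.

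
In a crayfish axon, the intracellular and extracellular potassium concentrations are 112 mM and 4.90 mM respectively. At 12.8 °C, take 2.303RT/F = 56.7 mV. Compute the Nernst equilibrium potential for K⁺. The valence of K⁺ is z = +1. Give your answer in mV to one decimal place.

-77.1 mV

E = (56.7/z) · log₁₀([K⁺]_out/[K⁺]_in) with z = +1.
= (56.7/1) · log₁₀(4.90/112) = 56.70 · log₁₀(0.04375)
= 56.70 · (-1.3590) = -77.06 mV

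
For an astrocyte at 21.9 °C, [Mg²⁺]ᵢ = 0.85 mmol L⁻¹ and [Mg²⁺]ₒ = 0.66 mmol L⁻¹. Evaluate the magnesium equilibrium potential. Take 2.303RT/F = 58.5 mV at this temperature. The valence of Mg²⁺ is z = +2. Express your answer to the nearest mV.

-3 mV

E = (58.5/z) · log₁₀([Mg²⁺]_out/[Mg²⁺]_in) with z = +2.
= (58.5/2) · log₁₀(0.66/0.85) = 29.25 · log₁₀(0.7765)
= 29.25 · (-0.1099) = -3.21 mV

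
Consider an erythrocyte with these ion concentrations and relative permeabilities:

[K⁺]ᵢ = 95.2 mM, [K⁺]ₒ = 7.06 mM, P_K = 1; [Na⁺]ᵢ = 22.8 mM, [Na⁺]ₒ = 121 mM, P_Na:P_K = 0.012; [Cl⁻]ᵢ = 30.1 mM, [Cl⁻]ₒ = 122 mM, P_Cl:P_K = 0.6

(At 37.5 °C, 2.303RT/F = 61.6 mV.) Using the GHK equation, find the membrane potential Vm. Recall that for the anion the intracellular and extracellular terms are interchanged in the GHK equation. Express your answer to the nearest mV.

Vm = 61.6 · log₁₀[(Σ P·[cation]ₒ + Σ P·[anion]ᵢ) / (Σ P·[cation]ᵢ + Σ P·[anion]ₒ)]
Numerator = 1×7.06 + 0.012×121 + 0.6×30.1 = 26.57
Denominator = 1×95.2 + 0.012×22.8 + 0.6×122 = 168.7
Vm = 61.6 · log₁₀(0.15754) = 61.6 × (-0.8026) = -49.44 mV

-49 mV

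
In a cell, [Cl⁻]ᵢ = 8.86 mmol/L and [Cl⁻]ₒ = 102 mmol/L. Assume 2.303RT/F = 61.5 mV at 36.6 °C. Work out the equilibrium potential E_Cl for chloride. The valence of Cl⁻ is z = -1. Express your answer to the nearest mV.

E = (61.5/z) · log₁₀([Cl⁻]_out/[Cl⁻]_in) with z = -1.
For an anion, dividing by z = -1 reverses the sign.
= (61.5/-1) · log₁₀(102/8.86) = -61.50 · log₁₀(11.51)
= -61.50 · (1.0612) = -65.26 mV

-65 mV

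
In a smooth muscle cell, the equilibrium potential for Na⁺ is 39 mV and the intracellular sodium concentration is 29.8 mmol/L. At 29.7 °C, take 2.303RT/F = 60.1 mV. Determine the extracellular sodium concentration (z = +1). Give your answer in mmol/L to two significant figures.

130 mmol/L

Nernst: E = (60.1/1) · log₁₀([out]/[in]), so log₁₀([out]/[in]) = 39.0 × 1 / 60.1 = 0.6489.
[out]/[in] = 10^(0.6489) = 4.456.
[out] = 4.456 × 29.8 = 132.8 mmol/L.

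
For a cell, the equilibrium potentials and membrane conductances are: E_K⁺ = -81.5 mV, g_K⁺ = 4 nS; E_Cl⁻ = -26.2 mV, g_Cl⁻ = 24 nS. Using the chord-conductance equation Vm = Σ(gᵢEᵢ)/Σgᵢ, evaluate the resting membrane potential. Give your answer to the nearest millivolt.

Σ gᵢEᵢ = 4·(-81.5) + 24·(-26.2) = -954.80
Σ gᵢ = 4 + 24 = 28
Vm = -954.80 / 28 = -34.10 mV

-34 mV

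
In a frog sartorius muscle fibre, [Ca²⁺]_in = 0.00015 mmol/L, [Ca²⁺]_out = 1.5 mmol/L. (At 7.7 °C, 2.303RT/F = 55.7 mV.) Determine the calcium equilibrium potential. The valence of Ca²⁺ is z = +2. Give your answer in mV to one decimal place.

111.4 mV

E = (55.7/z) · log₁₀([Ca²⁺]_out/[Ca²⁺]_in) with z = +2.
= (55.7/2) · log₁₀(1.5/0.00015) = 27.85 · log₁₀(1e+04)
= 27.85 · (4.0000) = 111.40 mV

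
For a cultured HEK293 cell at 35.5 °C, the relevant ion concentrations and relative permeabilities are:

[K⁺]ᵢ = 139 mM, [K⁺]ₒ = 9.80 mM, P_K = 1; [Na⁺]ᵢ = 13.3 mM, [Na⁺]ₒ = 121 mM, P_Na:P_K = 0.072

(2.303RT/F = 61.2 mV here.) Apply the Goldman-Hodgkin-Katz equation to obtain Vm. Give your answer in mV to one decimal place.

-53.8 mV

Vm = 61.2 · log₁₀[(Σ P·[cation]ₒ + Σ P·[anion]ᵢ) / (Σ P·[cation]ᵢ + Σ P·[anion]ₒ)]
Numerator = 1×9.80 + 0.072×121 = 18.51
Denominator = 1×139 + 0.072×13.3 = 140
Vm = 61.2 · log₁₀(0.13227) = 61.2 × (-0.8785) = -53.77 mV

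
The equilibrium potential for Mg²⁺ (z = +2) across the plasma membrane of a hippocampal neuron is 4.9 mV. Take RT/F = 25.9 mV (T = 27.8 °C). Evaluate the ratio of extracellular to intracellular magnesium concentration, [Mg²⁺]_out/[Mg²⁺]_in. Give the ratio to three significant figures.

ln([out]/[in]) = E·z/(25.9) = 4.9 × 2 / 25.9 = 0.3784
[out]/[in] = e^(0.3784) = 1.46

1.46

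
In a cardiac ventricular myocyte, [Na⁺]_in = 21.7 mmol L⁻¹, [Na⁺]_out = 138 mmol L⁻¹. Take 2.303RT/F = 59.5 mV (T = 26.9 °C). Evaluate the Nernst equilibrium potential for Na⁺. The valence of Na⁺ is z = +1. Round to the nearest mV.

48 mV

E = (59.5/z) · log₁₀([Na⁺]_out/[Na⁺]_in) with z = +1.
= (59.5/1) · log₁₀(138/21.7) = 59.50 · log₁₀(6.359)
= 59.50 · (0.8034) = 47.80 mV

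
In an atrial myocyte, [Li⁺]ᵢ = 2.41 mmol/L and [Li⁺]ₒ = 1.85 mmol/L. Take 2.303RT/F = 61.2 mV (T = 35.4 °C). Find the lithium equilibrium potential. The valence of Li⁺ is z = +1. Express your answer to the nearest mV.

-7 mV

E = (61.2/z) · log₁₀([Li⁺]_out/[Li⁺]_in) with z = +1.
= (61.2/1) · log₁₀(1.85/2.41) = 61.20 · log₁₀(0.7676)
= 61.20 · (-0.1148) = -7.03 mV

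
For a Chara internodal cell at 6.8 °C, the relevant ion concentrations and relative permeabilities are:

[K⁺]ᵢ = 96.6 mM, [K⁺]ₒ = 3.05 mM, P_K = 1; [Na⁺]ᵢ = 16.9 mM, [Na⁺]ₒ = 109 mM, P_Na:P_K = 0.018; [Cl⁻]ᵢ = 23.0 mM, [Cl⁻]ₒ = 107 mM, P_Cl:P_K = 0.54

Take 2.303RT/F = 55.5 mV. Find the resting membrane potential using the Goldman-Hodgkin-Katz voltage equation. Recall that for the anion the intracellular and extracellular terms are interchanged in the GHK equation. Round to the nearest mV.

Vm = 55.5 · log₁₀[(Σ P·[cation]ₒ + Σ P·[anion]ᵢ) / (Σ P·[cation]ᵢ + Σ P·[anion]ₒ)]
Numerator = 1×3.05 + 0.018×109 + 0.54×23.0 = 17.43
Denominator = 1×96.6 + 0.018×16.9 + 0.54×107 = 154.7
Vm = 55.5 · log₁₀(0.11269) = 55.5 × (-0.9481) = -52.62 mV

-53 mV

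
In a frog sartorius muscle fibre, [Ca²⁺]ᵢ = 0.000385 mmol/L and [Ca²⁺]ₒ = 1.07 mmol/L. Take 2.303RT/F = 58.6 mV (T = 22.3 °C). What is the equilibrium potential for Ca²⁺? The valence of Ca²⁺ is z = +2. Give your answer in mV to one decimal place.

100.9 mV

E = (58.6/z) · log₁₀([Ca²⁺]_out/[Ca²⁺]_in) with z = +2.
= (58.6/2) · log₁₀(1.07/0.000385) = 29.30 · log₁₀(2779)
= 29.30 · (3.4439) = 100.91 mV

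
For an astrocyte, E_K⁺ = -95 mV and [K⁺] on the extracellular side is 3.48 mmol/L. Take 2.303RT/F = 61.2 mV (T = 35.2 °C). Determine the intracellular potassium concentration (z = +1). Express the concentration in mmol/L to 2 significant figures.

120 mmol/L

Nernst: E = (61.2/1) · log₁₀([out]/[in]), so log₁₀([out]/[in]) = -95.0 × 1 / 61.2 = -1.5523.
[out]/[in] = 10^(-1.5523) = 0.02804.
[in] = 3.48 / 0.02804 = 124.1 mmol/L.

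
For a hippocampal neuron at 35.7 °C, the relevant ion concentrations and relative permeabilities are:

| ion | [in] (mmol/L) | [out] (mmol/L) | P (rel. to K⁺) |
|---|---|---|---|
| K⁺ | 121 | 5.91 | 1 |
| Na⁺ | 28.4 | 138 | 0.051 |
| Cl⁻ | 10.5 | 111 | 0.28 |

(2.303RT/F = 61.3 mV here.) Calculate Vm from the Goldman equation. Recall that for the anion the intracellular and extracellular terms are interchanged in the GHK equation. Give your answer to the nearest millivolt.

-60 mV

Vm = 61.3 · log₁₀[(Σ P·[cation]ₒ + Σ P·[anion]ᵢ) / (Σ P·[cation]ᵢ + Σ P·[anion]ₒ)]
Numerator = 1×5.91 + 0.051×138 + 0.28×10.5 = 15.89
Denominator = 1×121 + 0.051×28.4 + 0.28×111 = 153.5
Vm = 61.3 · log₁₀(0.10349) = 61.3 × (-0.9851) = -60.39 mV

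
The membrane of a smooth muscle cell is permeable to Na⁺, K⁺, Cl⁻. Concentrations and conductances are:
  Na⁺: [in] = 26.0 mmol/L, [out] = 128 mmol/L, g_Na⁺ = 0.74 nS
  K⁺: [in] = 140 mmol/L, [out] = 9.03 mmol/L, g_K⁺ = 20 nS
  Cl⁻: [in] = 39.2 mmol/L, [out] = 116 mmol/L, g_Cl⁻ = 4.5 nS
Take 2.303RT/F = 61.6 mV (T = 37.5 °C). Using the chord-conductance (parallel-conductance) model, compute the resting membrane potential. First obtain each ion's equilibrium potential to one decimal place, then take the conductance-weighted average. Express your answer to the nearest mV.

E_Na⁺ = (61.6/1)·log₁₀(128/26.0) = 42.6 mV
E_K⁺ = (61.6/1)·log₁₀(9.03/140) = -73.3 mV
E_Cl⁻ = (61.6/-1)·log₁₀(116/39.2) = -29.0 mV
Vm = (Σ gᵢEᵢ)/(Σ gᵢ) = (0.74·42.6 + 20·-73.3 + 4.5·-29.0) / (0.74 + 20 + 4.5)
= -1564.98 / 25.24 = -62.00 mV

-62 mV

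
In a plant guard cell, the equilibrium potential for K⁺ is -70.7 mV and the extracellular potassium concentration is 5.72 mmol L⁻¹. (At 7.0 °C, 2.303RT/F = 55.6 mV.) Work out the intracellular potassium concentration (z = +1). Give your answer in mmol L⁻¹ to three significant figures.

107 mmol L⁻¹

Nernst: E = (55.6/1) · log₁₀([out]/[in]), so log₁₀([out]/[in]) = -70.7 × 1 / 55.6 = -1.2716.
[out]/[in] = 10^(-1.2716) = 0.05351.
[in] = 5.72 / 0.05351 = 106.9 mmol L⁻¹.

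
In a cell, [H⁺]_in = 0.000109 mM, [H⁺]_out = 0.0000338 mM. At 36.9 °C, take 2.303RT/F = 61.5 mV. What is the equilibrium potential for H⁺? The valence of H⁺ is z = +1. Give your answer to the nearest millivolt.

E = (61.5/z) · log₁₀([H⁺]_out/[H⁺]_in) with z = +1.
= (61.5/1) · log₁₀(0.0000338/0.000109) = 61.50 · log₁₀(0.3101)
= 61.50 · (-0.5085) = -31.27 mV

-31 mV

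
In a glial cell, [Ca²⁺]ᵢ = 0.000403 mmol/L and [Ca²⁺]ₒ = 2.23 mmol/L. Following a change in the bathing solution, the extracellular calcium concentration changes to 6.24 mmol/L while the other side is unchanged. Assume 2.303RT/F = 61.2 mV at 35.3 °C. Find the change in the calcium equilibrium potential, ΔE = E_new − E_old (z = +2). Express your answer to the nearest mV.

14 mV

E_old = (61.2/2)·log₁₀(2.23/0.000403) = 114.54 mV
E_new = (61.2/2)·log₁₀(6.24/0.000403) = 128.21 mV
ΔE = 128.21 − (114.54) = 13.67 mV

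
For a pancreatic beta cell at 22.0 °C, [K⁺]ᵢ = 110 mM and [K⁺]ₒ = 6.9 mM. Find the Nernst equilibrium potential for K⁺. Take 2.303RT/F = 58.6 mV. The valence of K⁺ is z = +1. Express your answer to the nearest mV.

-70 mV

E = (58.6/z) · log₁₀([K⁺]_out/[K⁺]_in) with z = +1.
= (58.6/1) · log₁₀(6.9/110) = 58.60 · log₁₀(0.06273)
= 58.60 · (-1.2025) = -70.47 mV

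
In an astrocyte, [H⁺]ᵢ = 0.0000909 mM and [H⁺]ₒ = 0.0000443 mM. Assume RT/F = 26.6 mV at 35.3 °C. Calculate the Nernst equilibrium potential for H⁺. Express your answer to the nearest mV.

-19 mV

E = (26.6/z) · ln([H⁺]_out/[H⁺]_in) with z = +1.
= (26.6/1) · ln(0.0000443/0.0000909) = 26.60 · ln(0.4873)
= 26.60 · (-0.7188) = -19.12 mV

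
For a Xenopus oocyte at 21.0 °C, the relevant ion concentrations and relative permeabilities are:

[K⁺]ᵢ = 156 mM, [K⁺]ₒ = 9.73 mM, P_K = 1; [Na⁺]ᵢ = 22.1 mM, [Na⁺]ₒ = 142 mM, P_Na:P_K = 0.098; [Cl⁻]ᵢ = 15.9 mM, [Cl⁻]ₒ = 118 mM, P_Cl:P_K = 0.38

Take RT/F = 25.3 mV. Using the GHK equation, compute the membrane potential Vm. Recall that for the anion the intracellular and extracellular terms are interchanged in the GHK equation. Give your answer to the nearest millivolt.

Vm = 25.3 · ln[(Σ P·[cation]ₒ + Σ P·[anion]ᵢ) / (Σ P·[cation]ᵢ + Σ P·[anion]ₒ)]
Numerator = 1×9.73 + 0.098×142 + 0.38×15.9 = 29.69
Denominator = 1×156 + 0.098×22.1 + 0.38×118 = 203
Vm = 25.3 · ln(0.14624) = 25.3 × (-1.9225) = -48.64 mV

-49 mV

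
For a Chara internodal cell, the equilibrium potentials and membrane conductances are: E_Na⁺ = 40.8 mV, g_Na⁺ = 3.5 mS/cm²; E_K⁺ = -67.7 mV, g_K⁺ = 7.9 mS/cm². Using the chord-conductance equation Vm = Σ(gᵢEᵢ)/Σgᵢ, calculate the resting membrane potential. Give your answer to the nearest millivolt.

-34 mV

Σ gᵢEᵢ = 3.5·(40.8) + 7.9·(-67.7) = -392.03
Σ gᵢ = 3.5 + 7.9 = 11.4
Vm = -392.03 / 11.4 = -34.39 mV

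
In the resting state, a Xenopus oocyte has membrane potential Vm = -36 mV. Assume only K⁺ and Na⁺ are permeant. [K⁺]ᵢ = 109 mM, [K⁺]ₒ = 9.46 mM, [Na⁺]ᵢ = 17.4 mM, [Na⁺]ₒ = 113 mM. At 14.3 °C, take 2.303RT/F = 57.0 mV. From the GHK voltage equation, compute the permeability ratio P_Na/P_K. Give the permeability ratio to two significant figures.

0.15

Let α = P_Na/P_K. GHK: Vm = 57.0·log₁₀[(Kₒ + α·Naₒ)/(Kᵢ + α·Naᵢ)].
10^(Vm/57.0) = 10^(-36.0/57.0) = 0.23357
So 0.23357·(Kᵢ + α·Naᵢ) = Kₒ + α·Naₒ → α = (0.23357·109.0 − 9.46) / (113.0 − 0.23357·17.4)
α = (25.46 − 9.46) / (113.0 − 4.064) = 16/108.9 = 0.1469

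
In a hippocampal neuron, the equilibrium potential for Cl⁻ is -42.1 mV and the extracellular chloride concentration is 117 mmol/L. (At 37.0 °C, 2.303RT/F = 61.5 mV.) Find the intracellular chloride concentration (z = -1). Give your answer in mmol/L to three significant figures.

24.2 mmol/L

Nernst: E = (61.5/-1) · log₁₀([out]/[in]), so log₁₀([out]/[in]) = -42.1 × -1 / 61.5 = 0.6846.
[out]/[in] = 10^(0.6846) = 4.837.
[in] = 117 / 4.837 = 24.19 mmol/L.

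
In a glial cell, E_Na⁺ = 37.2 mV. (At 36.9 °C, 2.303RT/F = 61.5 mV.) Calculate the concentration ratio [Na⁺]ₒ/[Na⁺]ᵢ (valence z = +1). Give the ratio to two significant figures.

4.0

log₁₀([out]/[in]) = E·z/(61.5) = 37.2 × 1 / 61.5 = 0.6049
[out]/[in] = 10^(0.6049) = 4.026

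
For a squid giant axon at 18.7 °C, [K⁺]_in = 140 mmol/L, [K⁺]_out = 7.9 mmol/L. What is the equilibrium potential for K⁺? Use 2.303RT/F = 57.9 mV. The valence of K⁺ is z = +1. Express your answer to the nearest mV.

E = (57.9/z) · log₁₀([K⁺]_out/[K⁺]_in) with z = +1.
= (57.9/1) · log₁₀(7.9/140) = 57.90 · log₁₀(0.05643)
= 57.90 · (-1.2485) = -72.29 mV

-72 mV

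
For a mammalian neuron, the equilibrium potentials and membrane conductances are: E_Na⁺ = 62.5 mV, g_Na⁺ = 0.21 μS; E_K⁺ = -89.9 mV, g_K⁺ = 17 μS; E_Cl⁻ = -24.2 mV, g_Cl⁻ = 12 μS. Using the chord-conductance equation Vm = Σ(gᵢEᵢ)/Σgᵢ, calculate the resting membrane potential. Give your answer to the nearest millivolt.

-62 mV

Σ gᵢEᵢ = 0.21·(62.5) + 17·(-89.9) + 12·(-24.2) = -1805.58
Σ gᵢ = 0.21 + 17 + 12 = 29.21
Vm = -1805.58 / 29.21 = -61.81 mV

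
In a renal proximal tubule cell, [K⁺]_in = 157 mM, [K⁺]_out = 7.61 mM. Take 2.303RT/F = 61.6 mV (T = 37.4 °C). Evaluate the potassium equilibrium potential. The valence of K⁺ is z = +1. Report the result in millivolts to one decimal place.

E = (61.6/z) · log₁₀([K⁺]_out/[K⁺]_in) with z = +1.
= (61.6/1) · log₁₀(7.61/157) = 61.60 · log₁₀(0.04847)
= 61.60 · (-1.3145) = -80.97 mV

-81.0 mV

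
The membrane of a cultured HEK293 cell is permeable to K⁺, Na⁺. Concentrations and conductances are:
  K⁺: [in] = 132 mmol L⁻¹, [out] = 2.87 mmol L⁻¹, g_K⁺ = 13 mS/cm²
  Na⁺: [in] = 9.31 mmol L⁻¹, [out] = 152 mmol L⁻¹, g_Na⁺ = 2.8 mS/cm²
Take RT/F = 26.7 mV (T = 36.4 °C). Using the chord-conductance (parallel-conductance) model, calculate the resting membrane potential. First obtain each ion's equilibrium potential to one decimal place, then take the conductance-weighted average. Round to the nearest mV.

E_K⁺ = (26.7/1)·ln(2.87/132) = -102.2 mV
E_Na⁺ = (26.7/1)·ln(152/9.31) = 74.6 mV
Vm = (Σ gᵢEᵢ)/(Σ gᵢ) = (13·-102.2 + 2.8·74.6) / (13 + 2.8)
= -1119.72 / 15.8 = -70.87 mV

-71 mV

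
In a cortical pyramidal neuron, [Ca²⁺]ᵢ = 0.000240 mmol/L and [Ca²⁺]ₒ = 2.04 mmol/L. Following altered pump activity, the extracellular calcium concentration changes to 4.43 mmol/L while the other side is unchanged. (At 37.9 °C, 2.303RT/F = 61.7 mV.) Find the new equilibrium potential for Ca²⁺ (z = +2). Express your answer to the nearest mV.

132 mV

After the shift: [Ca²⁺]_out = 4.43, [Ca²⁺]_in = 0.000240 mmol/L.
E_new = (61.7/2)·log₁₀(4.43/0.000240) = 30.85 · (4.2662) = 131.61 mV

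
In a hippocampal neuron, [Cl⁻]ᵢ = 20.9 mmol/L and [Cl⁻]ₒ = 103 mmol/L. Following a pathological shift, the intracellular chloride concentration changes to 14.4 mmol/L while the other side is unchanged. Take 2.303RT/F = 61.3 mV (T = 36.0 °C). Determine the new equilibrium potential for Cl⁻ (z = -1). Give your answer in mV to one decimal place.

-52.4 mV

After the shift: [Cl⁻]_out = 103, [Cl⁻]_in = 14.4 mmol/L.
E_new = (61.3/-1)·log₁₀(103/14.4) = -61.30 · (0.8545) = -52.38 mV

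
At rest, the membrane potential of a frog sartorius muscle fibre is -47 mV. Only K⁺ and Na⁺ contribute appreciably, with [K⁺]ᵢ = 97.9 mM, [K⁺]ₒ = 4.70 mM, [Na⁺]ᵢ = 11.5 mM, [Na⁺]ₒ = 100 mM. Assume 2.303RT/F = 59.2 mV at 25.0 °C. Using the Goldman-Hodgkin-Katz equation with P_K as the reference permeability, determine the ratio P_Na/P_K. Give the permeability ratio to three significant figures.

0.112

Let α = P_Na/P_K. GHK: Vm = 59.2·log₁₀[(Kₒ + α·Naₒ)/(Kᵢ + α·Naᵢ)].
10^(Vm/59.2) = 10^(-47.0/59.2) = 0.16072
So 0.16072·(Kᵢ + α·Naᵢ) = Kₒ + α·Naₒ → α = (0.16072·97.9 − 4.7) / (100.0 − 0.16072·11.5)
α = (15.73 − 4.7) / (100.0 − 1.848) = 11.03/98.15 = 0.1124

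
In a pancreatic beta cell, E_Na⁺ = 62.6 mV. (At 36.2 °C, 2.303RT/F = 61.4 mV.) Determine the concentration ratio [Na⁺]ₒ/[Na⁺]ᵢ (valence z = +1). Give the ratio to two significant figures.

log₁₀([out]/[in]) = E·z/(61.4) = 62.6 × 1 / 61.4 = 1.0195
[out]/[in] = 10^(1.0195) = 10.46

10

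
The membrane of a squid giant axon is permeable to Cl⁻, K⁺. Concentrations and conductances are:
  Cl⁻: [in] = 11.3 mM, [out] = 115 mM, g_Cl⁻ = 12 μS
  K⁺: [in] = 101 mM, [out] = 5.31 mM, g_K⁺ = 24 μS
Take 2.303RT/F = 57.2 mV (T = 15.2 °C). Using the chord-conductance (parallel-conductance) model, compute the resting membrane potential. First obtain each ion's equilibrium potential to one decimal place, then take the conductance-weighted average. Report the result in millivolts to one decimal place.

E_Cl⁻ = (57.2/-1)·log₁₀(115/11.3) = -57.6 mV
E_K⁺ = (57.2/1)·log₁₀(5.31/101) = -73.2 mV
Vm = (Σ gᵢEᵢ)/(Σ gᵢ) = (12·-57.6 + 24·-73.2) / (12 + 24)
= -2448.00 / 36 = -68.00 mV

-68.0 mV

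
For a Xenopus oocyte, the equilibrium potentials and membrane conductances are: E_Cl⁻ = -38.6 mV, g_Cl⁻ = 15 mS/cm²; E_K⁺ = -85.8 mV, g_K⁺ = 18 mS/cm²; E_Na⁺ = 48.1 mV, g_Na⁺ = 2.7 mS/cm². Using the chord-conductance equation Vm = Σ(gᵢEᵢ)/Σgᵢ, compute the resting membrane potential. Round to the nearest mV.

-56 mV

Σ gᵢEᵢ = 15·(-38.6) + 18·(-85.8) + 2.7·(48.1) = -1993.53
Σ gᵢ = 15 + 18 + 2.7 = 35.7
Vm = -1993.53 / 35.7 = -55.84 mV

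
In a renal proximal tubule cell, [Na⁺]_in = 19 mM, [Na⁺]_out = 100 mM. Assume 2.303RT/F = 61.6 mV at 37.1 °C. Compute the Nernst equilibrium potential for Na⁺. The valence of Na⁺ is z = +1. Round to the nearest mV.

E = (61.6/z) · log₁₀([Na⁺]_out/[Na⁺]_in) with z = +1.
= (61.6/1) · log₁₀(100/19) = 61.60 · log₁₀(5.263)
= 61.60 · (0.7212) = 44.43 mV

44 mV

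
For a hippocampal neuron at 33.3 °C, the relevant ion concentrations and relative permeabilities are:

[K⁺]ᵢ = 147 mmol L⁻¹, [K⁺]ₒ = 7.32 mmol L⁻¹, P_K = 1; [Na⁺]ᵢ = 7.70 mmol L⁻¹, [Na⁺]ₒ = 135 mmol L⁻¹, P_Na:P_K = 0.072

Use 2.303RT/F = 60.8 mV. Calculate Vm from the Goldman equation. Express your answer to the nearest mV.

-57 mV

Vm = 60.8 · log₁₀[(Σ P·[cation]ₒ + Σ P·[anion]ᵢ) / (Σ P·[cation]ᵢ + Σ P·[anion]ₒ)]
Numerator = 1×7.32 + 0.072×135 = 17.04
Denominator = 1×147 + 0.072×7.70 = 147.6
Vm = 60.8 · log₁₀(0.11548) = 60.8 × (-0.9375) = -57.00 mV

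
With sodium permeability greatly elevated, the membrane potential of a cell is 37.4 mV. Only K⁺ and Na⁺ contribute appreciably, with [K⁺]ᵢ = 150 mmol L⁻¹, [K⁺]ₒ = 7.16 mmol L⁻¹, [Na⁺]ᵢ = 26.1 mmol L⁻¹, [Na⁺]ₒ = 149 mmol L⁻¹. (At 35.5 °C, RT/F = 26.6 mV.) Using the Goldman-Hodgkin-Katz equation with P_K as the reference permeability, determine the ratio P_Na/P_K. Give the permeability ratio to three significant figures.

14.2

Let α = P_Na/P_K. GHK: Vm = 26.6·ln[(Kₒ + α·Naₒ)/(Kᵢ + α·Naᵢ)].
e^(Vm/26.6) = e^(37.4/26.6) = 4.0797
So 4.0797·(Kᵢ + α·Naᵢ) = Kₒ + α·Naₒ → α = (4.0797·150.0 − 7.16) / (149.0 − 4.0797·26.1)
α = (611.9 − 7.16) / (149.0 − 106.5) = 604.8/42.52 = 14.22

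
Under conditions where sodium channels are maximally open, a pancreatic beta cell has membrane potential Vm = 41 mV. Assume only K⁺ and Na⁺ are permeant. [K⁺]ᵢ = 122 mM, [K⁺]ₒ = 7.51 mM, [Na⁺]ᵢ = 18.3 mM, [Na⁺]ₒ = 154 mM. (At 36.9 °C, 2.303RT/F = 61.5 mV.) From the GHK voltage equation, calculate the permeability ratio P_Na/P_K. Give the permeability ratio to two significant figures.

Let α = P_Na/P_K. GHK: Vm = 61.5·log₁₀[(Kₒ + α·Naₒ)/(Kᵢ + α·Naᵢ)].
10^(Vm/61.5) = 10^(41.0/61.5) = 4.6416
So 4.6416·(Kᵢ + α·Naᵢ) = Kₒ + α·Naₒ → α = (4.6416·122.0 − 7.51) / (154.0 − 4.6416·18.3)
α = (566.3 − 7.51) / (154.0 − 84.94) = 558.8/69.06 = 8.091

8.1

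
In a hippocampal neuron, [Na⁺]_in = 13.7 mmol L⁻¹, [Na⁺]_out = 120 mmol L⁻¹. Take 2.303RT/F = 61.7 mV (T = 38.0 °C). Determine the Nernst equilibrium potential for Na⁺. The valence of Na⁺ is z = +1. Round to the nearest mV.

58 mV

E = (61.7/z) · log₁₀([Na⁺]_out/[Na⁺]_in) with z = +1.
= (61.7/1) · log₁₀(120/13.7) = 61.70 · log₁₀(8.759)
= 61.70 · (0.9425) = 58.15 mV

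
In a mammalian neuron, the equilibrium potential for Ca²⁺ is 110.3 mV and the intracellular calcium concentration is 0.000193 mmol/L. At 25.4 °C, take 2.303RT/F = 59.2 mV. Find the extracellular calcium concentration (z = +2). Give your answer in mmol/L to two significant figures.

1.0 mmol/L

Nernst: E = (59.2/2) · log₁₀([out]/[in]), so log₁₀([out]/[in]) = 110.3 × 2 / 59.2 = 3.7264.
[out]/[in] = 10^(3.7264) = 5325.
[out] = 5325 × 0.000193 = 1.028 mmol/L.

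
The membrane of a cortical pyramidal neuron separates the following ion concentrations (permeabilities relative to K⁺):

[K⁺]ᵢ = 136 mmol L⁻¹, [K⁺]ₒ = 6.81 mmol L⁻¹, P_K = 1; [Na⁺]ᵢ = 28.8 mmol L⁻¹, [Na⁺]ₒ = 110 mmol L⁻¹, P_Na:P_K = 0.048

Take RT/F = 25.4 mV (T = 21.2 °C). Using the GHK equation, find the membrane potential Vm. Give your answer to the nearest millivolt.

Vm = 25.4 · ln[(Σ P·[cation]ₒ + Σ P·[anion]ᵢ) / (Σ P·[cation]ᵢ + Σ P·[anion]ₒ)]
Numerator = 1×6.81 + 0.048×110 = 12.09
Denominator = 1×136 + 0.048×28.8 = 137.4
Vm = 25.4 · ln(0.088003) = 25.4 × (-2.4304) = -61.73 mV

-62 mV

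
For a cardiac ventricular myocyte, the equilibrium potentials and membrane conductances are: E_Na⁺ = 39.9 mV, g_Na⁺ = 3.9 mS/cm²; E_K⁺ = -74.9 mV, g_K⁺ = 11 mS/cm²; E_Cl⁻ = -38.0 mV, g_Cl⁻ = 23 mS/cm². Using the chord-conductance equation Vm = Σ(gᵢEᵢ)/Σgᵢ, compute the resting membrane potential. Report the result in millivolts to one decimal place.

Σ gᵢEᵢ = 3.9·(39.9) + 11·(-74.9) + 23·(-38.0) = -1542.29
Σ gᵢ = 3.9 + 11 + 23 = 37.9
Vm = -1542.29 / 37.9 = -40.69 mV

-40.7 mV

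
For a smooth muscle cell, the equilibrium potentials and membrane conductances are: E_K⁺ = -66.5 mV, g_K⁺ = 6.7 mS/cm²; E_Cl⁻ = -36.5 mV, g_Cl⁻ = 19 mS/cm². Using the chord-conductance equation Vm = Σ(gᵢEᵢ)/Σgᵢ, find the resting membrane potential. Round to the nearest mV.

Σ gᵢEᵢ = 6.7·(-66.5) + 19·(-36.5) = -1139.05
Σ gᵢ = 6.7 + 19 = 25.7
Vm = -1139.05 / 25.7 = -44.32 mV

-44 mV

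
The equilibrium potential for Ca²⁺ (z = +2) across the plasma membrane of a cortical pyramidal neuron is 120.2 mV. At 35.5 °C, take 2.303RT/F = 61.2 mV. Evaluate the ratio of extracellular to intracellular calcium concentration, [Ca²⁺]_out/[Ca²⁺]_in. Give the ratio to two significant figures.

8500

log₁₀([out]/[in]) = E·z/(61.2) = 120.2 × 2 / 61.2 = 3.9281
[out]/[in] = 10^(3.9281) = 8474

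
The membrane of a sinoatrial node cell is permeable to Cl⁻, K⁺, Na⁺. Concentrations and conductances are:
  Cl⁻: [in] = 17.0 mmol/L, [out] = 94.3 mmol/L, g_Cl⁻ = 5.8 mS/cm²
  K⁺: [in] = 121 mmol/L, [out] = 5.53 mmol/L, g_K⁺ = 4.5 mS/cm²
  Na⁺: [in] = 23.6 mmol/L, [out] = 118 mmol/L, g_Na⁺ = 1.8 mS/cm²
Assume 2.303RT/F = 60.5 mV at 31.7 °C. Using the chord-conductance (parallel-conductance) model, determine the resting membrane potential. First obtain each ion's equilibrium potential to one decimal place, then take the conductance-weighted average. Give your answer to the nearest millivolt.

-45 mV

E_Cl⁻ = (60.5/-1)·log₁₀(94.3/17.0) = -45.0 mV
E_K⁺ = (60.5/1)·log₁₀(5.53/121) = -81.1 mV
E_Na⁺ = (60.5/1)·log₁₀(118/23.6) = 42.3 mV
Vm = (Σ gᵢEᵢ)/(Σ gᵢ) = (5.8·-45.0 + 4.5·-81.1 + 1.8·42.3) / (5.8 + 4.5 + 1.8)
= -549.81 / 12.1 = -45.44 mV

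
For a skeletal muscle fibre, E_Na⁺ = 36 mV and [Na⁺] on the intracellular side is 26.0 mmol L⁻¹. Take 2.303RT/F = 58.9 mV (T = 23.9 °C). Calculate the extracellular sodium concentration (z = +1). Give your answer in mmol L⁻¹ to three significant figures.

Nernst: E = (58.9/1) · log₁₀([out]/[in]), so log₁₀([out]/[in]) = 36.0 × 1 / 58.9 = 0.6112.
[out]/[in] = 10^(0.6112) = 4.085.
[out] = 4.085 × 26.0 = 106.2 mmol L⁻¹.

106 mmol L⁻¹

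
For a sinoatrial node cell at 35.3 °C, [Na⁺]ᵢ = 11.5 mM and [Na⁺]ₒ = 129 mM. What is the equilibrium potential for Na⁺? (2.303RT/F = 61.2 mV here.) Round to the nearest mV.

E = (61.2/z) · log₁₀([Na⁺]_out/[Na⁺]_in) with z = +1.
= (61.2/1) · log₁₀(129/11.5) = 61.20 · log₁₀(11.22)
= 61.20 · (1.0499) = 64.25 mV

64 mV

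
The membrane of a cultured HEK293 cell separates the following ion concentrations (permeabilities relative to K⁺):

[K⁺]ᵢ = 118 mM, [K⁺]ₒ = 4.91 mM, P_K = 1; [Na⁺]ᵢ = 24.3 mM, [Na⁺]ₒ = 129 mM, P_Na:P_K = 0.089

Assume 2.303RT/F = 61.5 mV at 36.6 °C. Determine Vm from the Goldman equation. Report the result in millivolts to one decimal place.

-53.2 mV

Vm = 61.5 · log₁₀[(Σ P·[cation]ₒ + Σ P·[anion]ᵢ) / (Σ P·[cation]ᵢ + Σ P·[anion]ₒ)]
Numerator = 1×4.91 + 0.089×129 = 16.39
Denominator = 1×118 + 0.089×24.3 = 120.2
Vm = 61.5 · log₁₀(0.13641) = 61.5 × (-0.8652) = -53.21 mV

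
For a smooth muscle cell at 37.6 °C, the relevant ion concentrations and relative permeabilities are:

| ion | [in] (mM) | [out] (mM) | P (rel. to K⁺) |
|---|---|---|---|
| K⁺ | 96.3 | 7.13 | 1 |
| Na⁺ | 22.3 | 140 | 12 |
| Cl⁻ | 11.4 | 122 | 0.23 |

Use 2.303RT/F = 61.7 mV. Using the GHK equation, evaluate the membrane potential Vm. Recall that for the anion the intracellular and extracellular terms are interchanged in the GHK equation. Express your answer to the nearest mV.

Vm = 61.7 · log₁₀[(Σ P·[cation]ₒ + Σ P·[anion]ᵢ) / (Σ P·[cation]ᵢ + Σ P·[anion]ₒ)]
Numerator = 1×7.13 + 12×140 + 0.23×11.4 = 1690
Denominator = 1×96.3 + 12×22.3 + 0.23×122 = 392
Vm = 61.7 · log₁₀(4.311) = 61.7 × (0.6346) = 39.15 mV

39 mV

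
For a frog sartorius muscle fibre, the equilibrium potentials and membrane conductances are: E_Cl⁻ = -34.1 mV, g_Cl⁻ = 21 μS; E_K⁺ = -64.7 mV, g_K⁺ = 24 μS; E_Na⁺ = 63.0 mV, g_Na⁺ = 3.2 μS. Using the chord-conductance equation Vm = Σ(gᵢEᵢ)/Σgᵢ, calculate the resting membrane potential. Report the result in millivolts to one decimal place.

-42.9 mV

Σ gᵢEᵢ = 21·(-34.1) + 24·(-64.7) + 3.2·(63.0) = -2067.30
Σ gᵢ = 21 + 24 + 3.2 = 48.2
Vm = -2067.30 / 48.2 = -42.89 mV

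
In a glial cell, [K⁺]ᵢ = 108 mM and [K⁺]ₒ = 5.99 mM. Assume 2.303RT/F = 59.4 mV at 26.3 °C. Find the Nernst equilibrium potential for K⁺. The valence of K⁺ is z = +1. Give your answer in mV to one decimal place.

-74.6 mV

E = (59.4/z) · log₁₀([K⁺]_out/[K⁺]_in) with z = +1.
= (59.4/1) · log₁₀(5.99/108) = 59.40 · log₁₀(0.05546)
= 59.40 · (-1.2560) = -74.61 mV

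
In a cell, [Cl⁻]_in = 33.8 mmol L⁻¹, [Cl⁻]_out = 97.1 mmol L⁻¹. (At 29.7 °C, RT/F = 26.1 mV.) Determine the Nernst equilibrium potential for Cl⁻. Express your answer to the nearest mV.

E = (26.1/z) · ln([Cl⁻]_out/[Cl⁻]_in) with z = -1.
For an anion, dividing by z = -1 reverses the sign.
= (26.1/-1) · ln(97.1/33.8) = -26.10 · ln(2.873)
= -26.10 · (1.0553) = -27.54 mV

-28 mV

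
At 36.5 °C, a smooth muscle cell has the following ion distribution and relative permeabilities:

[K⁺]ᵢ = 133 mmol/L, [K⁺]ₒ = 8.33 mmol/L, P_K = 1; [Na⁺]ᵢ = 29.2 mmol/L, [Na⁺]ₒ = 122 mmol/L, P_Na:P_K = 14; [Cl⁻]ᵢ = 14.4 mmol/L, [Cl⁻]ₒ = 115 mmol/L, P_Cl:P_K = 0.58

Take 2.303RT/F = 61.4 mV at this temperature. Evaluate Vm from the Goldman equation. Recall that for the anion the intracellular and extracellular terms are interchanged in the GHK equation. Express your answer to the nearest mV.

Vm = 61.4 · log₁₀[(Σ P·[cation]ₒ + Σ P·[anion]ᵢ) / (Σ P·[cation]ᵢ + Σ P·[anion]ₒ)]
Numerator = 1×8.33 + 14×122 + 0.58×14.4 = 1725
Denominator = 1×133 + 14×29.2 + 0.58×115 = 608.5
Vm = 61.4 · log₁₀(2.8343) = 61.4 × (0.4524) = 27.78 mV

28 mV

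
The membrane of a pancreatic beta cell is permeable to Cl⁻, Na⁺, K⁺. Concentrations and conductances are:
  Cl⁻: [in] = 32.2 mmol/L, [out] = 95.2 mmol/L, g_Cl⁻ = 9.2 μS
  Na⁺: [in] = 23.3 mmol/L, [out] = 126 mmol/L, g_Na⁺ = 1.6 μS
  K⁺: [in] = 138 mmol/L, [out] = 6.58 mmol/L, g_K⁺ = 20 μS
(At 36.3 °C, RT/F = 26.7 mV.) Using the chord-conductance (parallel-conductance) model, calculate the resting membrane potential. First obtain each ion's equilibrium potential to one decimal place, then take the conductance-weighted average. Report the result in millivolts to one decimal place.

-59.1 mV

E_Cl⁻ = (26.7/-1)·ln(95.2/32.2) = -28.9 mV
E_Na⁺ = (26.7/1)·ln(126/23.3) = 45.1 mV
E_K⁺ = (26.7/1)·ln(6.58/138) = -81.3 mV
Vm = (Σ gᵢEᵢ)/(Σ gᵢ) = (9.2·-28.9 + 1.6·45.1 + 20·-81.3) / (9.2 + 1.6 + 20)
= -1819.72 / 30.8 = -59.08 mV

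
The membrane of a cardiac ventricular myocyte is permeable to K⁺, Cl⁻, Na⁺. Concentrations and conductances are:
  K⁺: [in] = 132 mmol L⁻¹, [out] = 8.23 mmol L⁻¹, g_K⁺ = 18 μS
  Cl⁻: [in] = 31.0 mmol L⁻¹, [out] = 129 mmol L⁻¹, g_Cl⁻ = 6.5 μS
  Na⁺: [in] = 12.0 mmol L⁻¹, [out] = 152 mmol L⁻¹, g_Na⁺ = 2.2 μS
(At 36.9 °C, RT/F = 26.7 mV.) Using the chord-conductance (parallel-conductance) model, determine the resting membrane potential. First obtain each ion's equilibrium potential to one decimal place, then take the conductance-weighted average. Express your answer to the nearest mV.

E_K⁺ = (26.7/1)·ln(8.23/132) = -74.1 mV
E_Cl⁻ = (26.7/-1)·ln(129/31.0) = -38.1 mV
E_Na⁺ = (26.7/1)·ln(152/12.0) = 67.8 mV
Vm = (Σ gᵢEᵢ)/(Σ gᵢ) = (18·-74.1 + 6.5·-38.1 + 2.2·67.8) / (18 + 6.5 + 2.2)
= -1432.29 / 26.7 = -53.64 mV

-54 mV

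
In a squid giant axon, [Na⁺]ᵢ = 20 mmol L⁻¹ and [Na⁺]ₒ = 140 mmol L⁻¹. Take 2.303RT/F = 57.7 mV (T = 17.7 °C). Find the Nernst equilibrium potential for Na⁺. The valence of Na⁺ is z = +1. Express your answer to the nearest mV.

49 mV

E = (57.7/z) · log₁₀([Na⁺]_out/[Na⁺]_in) with z = +1.
= (57.7/1) · log₁₀(140/20) = 57.70 · log₁₀(7)
= 57.70 · (0.8451) = 48.76 mV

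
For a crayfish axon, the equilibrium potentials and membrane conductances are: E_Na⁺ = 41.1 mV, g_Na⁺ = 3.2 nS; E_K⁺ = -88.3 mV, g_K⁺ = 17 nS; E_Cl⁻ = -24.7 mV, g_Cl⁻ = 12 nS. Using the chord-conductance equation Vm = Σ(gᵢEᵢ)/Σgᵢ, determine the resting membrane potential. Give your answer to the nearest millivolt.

Σ gᵢEᵢ = 3.2·(41.1) + 17·(-88.3) + 12·(-24.7) = -1665.98
Σ gᵢ = 3.2 + 17 + 12 = 32.2
Vm = -1665.98 / 32.2 = -51.74 mV

-52 mV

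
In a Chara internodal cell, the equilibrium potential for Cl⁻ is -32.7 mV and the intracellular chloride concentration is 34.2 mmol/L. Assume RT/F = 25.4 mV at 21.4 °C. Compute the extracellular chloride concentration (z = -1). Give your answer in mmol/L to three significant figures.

Nernst: E = (25.4/-1) · ln([out]/[in]), so ln([out]/[in]) = -32.7 × -1 / 25.4 = 1.2874.
[out]/[in] = e^(1.2874) = 3.623.
[out] = 3.623 × 34.2 = 123.9 mmol/L.

124 mmol/L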